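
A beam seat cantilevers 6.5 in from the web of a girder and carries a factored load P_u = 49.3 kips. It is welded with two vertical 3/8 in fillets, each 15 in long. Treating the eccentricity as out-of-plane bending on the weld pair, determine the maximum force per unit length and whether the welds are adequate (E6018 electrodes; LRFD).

f_max ≈ 4.58 kip/in; adequate

E60XX → F_EXX = 60 ksi.
L_w = 2 × 15 = 30 in; section modulus (unit throat) S = 2 × L²/6 = 75 in².
Direct shear f_v = P/L_w = 49.3/30 = 1.643 kip/in.
Moment M = P × e = 49.3 × 6.5 = 320.45 kip·in; bending f_b = M/S = 4.273 kip/in.
f_max = √(f_v² + f_b²) = √(1.643² + 4.273²) = 4.578 kip/in.
φr_n = 0.75 × 0.6 × 60 × (0.707 × 0.375) = 7.158 kip/in → adequate.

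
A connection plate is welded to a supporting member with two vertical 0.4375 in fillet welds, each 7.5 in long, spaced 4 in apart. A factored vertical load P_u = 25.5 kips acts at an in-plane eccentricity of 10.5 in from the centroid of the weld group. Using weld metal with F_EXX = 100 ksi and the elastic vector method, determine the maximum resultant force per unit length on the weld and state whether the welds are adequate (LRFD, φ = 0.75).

f_max ≈ 9.65 kip/in; adequate

Total weld length L_w = 15 in. Treat welds as unit-width lines.
Polar moment about centroid: J = 2[d³/12 + d(b/2)²] = 2[7.5³/12 + 7.5×2²] = 130.3 in³.
Direct shear f_v = P/L_w = 25.5 / 15 = 1.7 kip/in (vertical).
Torsion M = P·e = 25.5 × 10.5 = 267.75 kip·in.
Critical point at (x, y) = (2, 3.75) from centroid. f_tx = M·y/J = 7.705 kip/in; f_ty = M·x/J = 4.109 kip/in.
Resultant f_max = √[f_tx² + (f_v + f_ty)²] = √[7.705² + (1.7 + 4.109)²] = 9.65 kip/in.
Capacity per unit length: φr_n = 0.75 × 0.6 × 100 × (0.707 × 0.4375) = 13.92 kip/in.
9.65 ≤ 13.92 → adequate.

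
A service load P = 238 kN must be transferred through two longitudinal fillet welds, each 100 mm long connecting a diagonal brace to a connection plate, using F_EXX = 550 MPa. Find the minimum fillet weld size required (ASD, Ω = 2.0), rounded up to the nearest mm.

Total weld length L = 200 mm.
Required throat t_e = P × Ω / (0.6 F_EXX × L) = 238 × 2.0 / (0.6 × 550 × 200 × 10⁻³) = 7.212 mm.
Required leg w = t_e / 0.707 = 10.2 mm → use 11 mm.

w = 11 mm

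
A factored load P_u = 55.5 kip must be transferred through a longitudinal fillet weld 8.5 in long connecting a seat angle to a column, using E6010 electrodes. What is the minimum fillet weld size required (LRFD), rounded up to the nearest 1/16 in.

E60XX → F_EXX = 60 ksi.
Total weld length L = 8.5 in.
Required throat t_e = P_u / (φ × 0.6 F_EXX × L) = 55.5 / (0.75 × 0.6 × 60 × 8.5) = 0.2418 in.
Required leg w = t_e / 0.707 = 0.3421 in → use 3/8 in.

w = 3/8 in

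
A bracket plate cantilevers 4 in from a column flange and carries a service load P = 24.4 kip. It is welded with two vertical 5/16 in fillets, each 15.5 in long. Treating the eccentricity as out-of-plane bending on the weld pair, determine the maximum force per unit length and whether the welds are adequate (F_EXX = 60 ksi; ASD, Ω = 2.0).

f_max ≈ 1.45 kip/in; adequate

L_w = 2 × 15.5 = 31 in; section modulus (unit throat) S = 2 × L²/6 = 80.08 in².
Direct shear f_v = P/L_w = 24.4/31 = 0.7871 kip/in.
Moment M = P × e = 24.4 × 4 = 97.6 kip·in; bending f_b = M/S = 1.219 kip/in.
f_max = √(f_v² + f_b²) = √(0.7871² + 1.219²) = 1.451 kip/in.
r_n/Ω = (1/2.0) × 0.6 × 60 × (0.707 × 0.3125) = 3.977 kip/in → adequate.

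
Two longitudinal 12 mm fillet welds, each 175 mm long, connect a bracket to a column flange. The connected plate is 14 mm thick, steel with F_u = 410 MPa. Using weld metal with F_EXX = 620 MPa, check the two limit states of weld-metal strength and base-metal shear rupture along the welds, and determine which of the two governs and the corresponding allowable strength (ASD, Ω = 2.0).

t_e = 0.707 × 12 = 8.484 mm; L = 350 mm.
Weld metal: R_n/Ω = (1/2.0) × 0.6 × 620 × 8.484 × 350 × 10⁻³ = 552.3 kN.
Base metal (shear rupture): R_n/Ω = (1/2.0) × 0.6 × 410 × 14 × 350 × 10⁻³ = 602.7 kN.
Governing: weld metal.

R_n/Ω ≈ 552 kN (weld metal governs)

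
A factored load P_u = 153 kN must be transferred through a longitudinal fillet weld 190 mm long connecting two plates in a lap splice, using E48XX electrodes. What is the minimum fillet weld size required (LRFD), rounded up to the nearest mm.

E48XX → F_EXX = 480 MPa.
Total weld length L = 190 mm.
Required throat t_e = P_u / (φ × 0.6 F_EXX × L) = 153 / (0.75 × 0.6 × 480 × 190 × 10⁻³) = 3.728 mm.
Required leg w = t_e / 0.707 = 5.273 mm → use 6 mm.

w = 6 mm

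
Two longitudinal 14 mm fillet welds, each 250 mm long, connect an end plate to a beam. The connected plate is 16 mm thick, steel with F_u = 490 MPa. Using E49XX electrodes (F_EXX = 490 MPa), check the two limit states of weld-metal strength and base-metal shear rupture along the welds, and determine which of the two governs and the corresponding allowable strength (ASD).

R_n/Ω ≈ 728 kN (weld metal governs)

t_e = 0.707 × 14 = 9.898 mm; L = 500 mm.
Weld metal: R_n/Ω = (1/2.0) × 0.6 × 490 × 9.898 × 500 × 10⁻³ = 727.5 kN.
Base metal (shear rupture): R_n/Ω = (1/2.0) × 0.6 × 490 × 16 × 500 × 10⁻³ = 1176 kN.
Governing: weld metal.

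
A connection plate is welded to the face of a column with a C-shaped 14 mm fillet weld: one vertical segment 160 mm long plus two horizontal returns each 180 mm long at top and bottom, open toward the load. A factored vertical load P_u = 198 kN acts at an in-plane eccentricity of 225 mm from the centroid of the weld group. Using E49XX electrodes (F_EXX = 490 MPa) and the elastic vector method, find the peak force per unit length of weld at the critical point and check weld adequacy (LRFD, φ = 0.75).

f_max ≈ 1730 N/mm; adequate

Total weld length L_w = 520 mm. Treat welds as unit-width lines.
Centroid: x̄ = 2×180×90 / 520 = 62.31 mm from the vertical weld.
Polar moment about centroid: J = I_x + I_y = [160³/12 + 2×180×80²] + [160×62.31² + 2(180³/12 + 180×27.69²)] = 4515000 mm³.
Direct shear f_v = P/L_w = 198×10³ / 520 = 380.8 N/mm (vertical).
Torsion M = P·e = 198×10³ × 225 = 44550000 N·mm.
Critical point at (x, y) = (117.7, 80) from centroid. f_tx = M·y/J = 789.4 N/mm; f_ty = M·x/J = 1161 N/mm.
Resultant f_max = √[f_tx² + (f_v + f_ty)²] = √[789.4² + (380.8 + 1161)²] = 1732 N/mm.
Capacity per unit length: φr_n = 0.75 × 0.6 × 490 × (0.707 × 14) = 2183 N/mm.
1732 ≤ 2183 → adequate.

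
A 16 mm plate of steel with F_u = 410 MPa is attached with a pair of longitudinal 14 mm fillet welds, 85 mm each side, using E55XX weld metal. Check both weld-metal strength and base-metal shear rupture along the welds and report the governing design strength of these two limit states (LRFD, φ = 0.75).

E55XX → F_EXX = 550 MPa.
t_e = 0.707 × 14 = 9.898 mm; L = 170 mm.
Weld metal: φR_n = 0.75 × 0.6 × 550 × 9.898 × 170 × 10⁻³ = 416.5 kN.
Base metal (shear rupture): φR_n = 0.75 × 0.6 × 410 × 16 × 170 × 10⁻³ = 501.8 kN.
Governing: weld metal.

φR_n ≈ 416 kN (weld metal governs)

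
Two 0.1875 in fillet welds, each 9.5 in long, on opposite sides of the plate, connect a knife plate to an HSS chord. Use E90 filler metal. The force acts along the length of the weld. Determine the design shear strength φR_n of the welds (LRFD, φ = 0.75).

E90XX → F_EXX = 90 ksi.
Effective throat t_e = 0.707 × 0.1875 = 0.1326 in.
Total length L = 19 in; A_we = 0.1326 × 19 = 2.519 in².
F_nw = 0.6 F_EXX = 0.6 × 90 = 54 ksi.
φR_n = 0.75 × 54 × 2.519 = 102 kips.

φR_n ≈ 102 kips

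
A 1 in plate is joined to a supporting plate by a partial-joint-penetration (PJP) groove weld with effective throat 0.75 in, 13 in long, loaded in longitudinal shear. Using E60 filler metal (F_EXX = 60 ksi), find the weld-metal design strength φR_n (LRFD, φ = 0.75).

Effective throat (given) t_e = 0.75 in.
A_we = 0.75 × 13 = 9.75 in².
F_nw = 0.6 F_EXX = 36 ksi.
φR_n = 0.75 × 36 × 9.75 = 263.2 kips.

φR_n ≈ 263 kips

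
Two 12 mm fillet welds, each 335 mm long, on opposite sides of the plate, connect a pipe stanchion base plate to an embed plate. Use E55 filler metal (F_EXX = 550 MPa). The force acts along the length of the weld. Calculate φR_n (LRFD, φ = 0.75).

φR_n ≈ 1410 kN

Effective throat t_e = 0.707 × 12 = 8.484 mm.
Total length L = 670 mm; A_we = 8.484 × 670 = 5684 mm².
F_nw = 0.6 F_EXX = 0.6 × 550 = 330 MPa.
φR_n = 0.75 × 330 × 5684 × 10⁻³ = 1407 kN.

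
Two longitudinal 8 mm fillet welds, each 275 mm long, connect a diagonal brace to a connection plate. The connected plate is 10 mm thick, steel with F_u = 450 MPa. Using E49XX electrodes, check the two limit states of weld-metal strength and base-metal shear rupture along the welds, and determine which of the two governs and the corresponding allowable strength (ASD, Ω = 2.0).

R_n/Ω ≈ 457 kN (weld metal governs)

E49XX → F_EXX = 490 MPa.
t_e = 0.707 × 8 = 5.656 mm; L = 550 mm.
Weld metal: R_n/Ω = (1/2.0) × 0.6 × 490 × 5.656 × 550 × 10⁻³ = 457.3 kN.
Base metal (shear rupture): R_n/Ω = (1/2.0) × 0.6 × 450 × 10 × 550 × 10⁻³ = 742.5 kN.
Governing: weld metal.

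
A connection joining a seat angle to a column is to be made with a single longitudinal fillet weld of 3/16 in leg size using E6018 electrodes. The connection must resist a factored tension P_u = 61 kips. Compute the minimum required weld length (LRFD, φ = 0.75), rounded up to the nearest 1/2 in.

L = 17.5 in

E60XX → F_EXX = 60 ksi.
Throat t_e = 0.707 × 0.1875 = 0.1326 in.
φr_n = 0.75 × 0.6 × 60 × 0.1326 = 3.579 kips/in.
L_req = P_u / φr_n = 61 / 3.579 = 17.04 in total.
Round up → use L = 17.5 in.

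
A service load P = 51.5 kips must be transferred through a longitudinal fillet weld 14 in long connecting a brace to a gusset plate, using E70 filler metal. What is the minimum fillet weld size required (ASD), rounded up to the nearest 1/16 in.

E70XX → F_EXX = 70 ksi.
Total weld length L = 14 in.
Required throat t_e = P × Ω / (0.6 F_EXX × L) = 51.5 × 2.0 / (0.6 × 70 × 14) = 0.1752 in.
Required leg w = t_e / 0.707 = 0.2478 in → use 1/4 in.

w = 1/4 in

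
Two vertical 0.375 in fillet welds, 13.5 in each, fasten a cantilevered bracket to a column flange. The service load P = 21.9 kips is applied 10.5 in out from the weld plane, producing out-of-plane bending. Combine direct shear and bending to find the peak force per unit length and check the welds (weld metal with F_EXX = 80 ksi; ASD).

L_w = 2 × 13.5 = 27 in; section modulus (unit throat) S = 2 × L²/6 = 60.75 in².
Direct shear f_v = P/L_w = 21.9/27 = 0.8111 kip/in.
Moment M = P × e = 21.9 × 10.5 = 229.95 kip·in; bending f_b = M/S = 3.785 kip/in.
f_max = √(f_v² + f_b²) = √(0.8111² + 3.785²) = 3.871 kip/in.
r_n/Ω = (1/2.0) × 0.6 × 80 × (0.707 × 0.375) = 6.363 kip/in → adequate.

f_max ≈ 3.87 kip/in; adequate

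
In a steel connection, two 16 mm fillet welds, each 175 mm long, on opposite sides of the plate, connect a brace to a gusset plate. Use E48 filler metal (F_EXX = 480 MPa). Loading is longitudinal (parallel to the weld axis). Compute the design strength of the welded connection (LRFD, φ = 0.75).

φR_n ≈ 855 kN

Effective throat t_e = 0.707 × 16 = 11.31 mm.
Total length L = 350 mm; A_we = 11.31 × 350 = 3959 mm².
F_nw = 0.6 F_EXX = 0.6 × 480 = 288 MPa.
φR_n = 0.75 × 288 × 3959 × 10⁻³ = 855.2 kN.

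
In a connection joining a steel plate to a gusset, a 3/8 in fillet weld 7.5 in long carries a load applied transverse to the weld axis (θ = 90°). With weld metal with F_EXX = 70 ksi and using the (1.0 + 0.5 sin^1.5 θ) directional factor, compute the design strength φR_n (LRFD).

t_e = 0.707 × 0.375 = 0.2651 in; A_we = 0.2651 × 7.5 = 1.988 in².
Directional factor: 1.0 + 0.5 sin^1.5(90°) = 1.5.
F_nw = 0.6 × 70 × 1.5 = 63 ksi.
φR_n = 0.75 × 63 × 1.988 = 93.95 kip.

φR_n ≈ 94 kip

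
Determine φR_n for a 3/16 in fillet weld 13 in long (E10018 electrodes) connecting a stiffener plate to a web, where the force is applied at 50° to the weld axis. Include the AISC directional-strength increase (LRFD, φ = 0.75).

E100XX → F_EXX = 100 ksi.
t_e = 0.707 × 0.1875 = 0.1326 in; A_we = 0.1326 × 13 = 1.723 in².
Directional factor: 1.0 + 0.5 sin^1.5(50°) = 1.335.
F_nw = 0.6 × 100 × 1.335 = 80.11 ksi.
φR_n = 0.75 × 80.11 × 1.723 = 103.5 kip.

φR_n ≈ 104 kip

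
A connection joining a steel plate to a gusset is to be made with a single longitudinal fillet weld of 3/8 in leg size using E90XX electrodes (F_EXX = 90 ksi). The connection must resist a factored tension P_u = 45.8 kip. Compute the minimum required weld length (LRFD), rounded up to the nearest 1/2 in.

L = 4.5 in

Throat t_e = 0.707 × 0.375 = 0.2651 in.
φr_n = 0.75 × 0.6 × 90 × 0.2651 = 10.74 kip/in.
L_req = P_u / φr_n = 45.8 / 10.74 = 4.265 in total.
Round up → use L = 4.5 in.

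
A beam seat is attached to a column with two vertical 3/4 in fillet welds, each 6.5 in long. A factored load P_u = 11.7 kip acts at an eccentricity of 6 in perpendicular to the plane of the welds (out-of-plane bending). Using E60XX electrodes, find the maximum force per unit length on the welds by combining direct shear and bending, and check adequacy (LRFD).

f_max ≈ 5.07 kip/in; adequate

E60XX → F_EXX = 60 ksi.
L_w = 2 × 6.5 = 13 in; section modulus (unit throat) S = 2 × L²/6 = 14.08 in².
Direct shear f_v = P/L_w = 11.7/13 = 0.9 kip/in.
Moment M = P × e = 11.7 × 6 = 70.2 kip·in; bending f_b = M/S = 4.985 kip/in.
f_max = √(f_v² + f_b²) = √(0.9² + 4.985²) = 5.065 kip/in.
φr_n = 0.75 × 0.6 × 60 × (0.707 × 0.75) = 14.32 kip/in → adequate.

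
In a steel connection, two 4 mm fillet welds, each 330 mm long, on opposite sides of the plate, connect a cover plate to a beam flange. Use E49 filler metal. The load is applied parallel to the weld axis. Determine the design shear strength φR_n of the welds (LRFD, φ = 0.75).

φR_n ≈ 412 kN

E49XX → F_EXX = 490 MPa.
Effective throat t_e = 0.707 × 4 = 2.828 mm.
Total length L = 660 mm; A_we = 2.828 × 660 = 1866 mm².
F_nw = 0.6 F_EXX = 0.6 × 490 = 294 MPa.
φR_n = 0.75 × 294 × 1866 × 10⁻³ = 411.6 kN.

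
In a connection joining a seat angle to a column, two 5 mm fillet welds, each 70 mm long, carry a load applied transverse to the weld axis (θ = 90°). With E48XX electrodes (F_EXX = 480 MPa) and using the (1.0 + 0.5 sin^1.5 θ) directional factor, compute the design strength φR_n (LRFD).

t_e = 0.707 × 5 = 3.535 mm; A_we = 3.535 × 140 = 494.9 mm².
Directional factor: 1.0 + 0.5 sin^1.5(90°) = 1.5.
F_nw = 0.6 × 480 × 1.5 = 432 MPa.
φR_n = 0.75 × 432 × 494.9 × 10⁻³ = 160.3 kN.

φR_n ≈ 160 kN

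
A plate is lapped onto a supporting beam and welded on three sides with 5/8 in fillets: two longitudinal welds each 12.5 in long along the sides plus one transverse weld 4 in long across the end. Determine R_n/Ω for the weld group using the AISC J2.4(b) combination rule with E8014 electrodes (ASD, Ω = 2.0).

E80XX → F_EXX = 80 ksi.
t_e = 0.707 × 0.625 = 0.4419 in.
R_nwl = 0.6 × 80 × 0.4419 × 25 = 530.2 kips (longitudinal, 2 welds).
R_nwt = 0.6 × 80 × 0.4419 × 4 = 84.84 kips (transverse, base value).
(i) R_nwl + R_nwt = 615.1 kips; (ii) 0.85 R_nwl + 1.5 R_nwt = 578 kips.
R_n = max = 615.1 kips [governs: (i)]; R_n/Ω = 307.5 kips.

R_n/Ω ≈ 308 kips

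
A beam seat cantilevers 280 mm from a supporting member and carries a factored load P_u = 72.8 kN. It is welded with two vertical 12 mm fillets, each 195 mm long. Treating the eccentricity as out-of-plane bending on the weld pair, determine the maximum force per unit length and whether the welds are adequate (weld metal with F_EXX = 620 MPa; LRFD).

L_w = 2 × 195 = 390 mm; section modulus (unit throat) S = 2 × L²/6 = 12680 mm².
Direct shear f_v = P/L_w = 72.8×10³/390 = 186.7 N/mm.
Moment M = P × e = 72.8×10³ × 280 = 20384000 N·mm; bending f_b = M/S = 1608 N/mm.
f_max = √(f_v² + f_b²) = √(186.7² + 1608²) = 1619 N/mm.
φr_n = 0.75 × 0.6 × 620 × (0.707 × 12) = 2367 N/mm → adequate.

f_max ≈ 1620 N/mm; adequate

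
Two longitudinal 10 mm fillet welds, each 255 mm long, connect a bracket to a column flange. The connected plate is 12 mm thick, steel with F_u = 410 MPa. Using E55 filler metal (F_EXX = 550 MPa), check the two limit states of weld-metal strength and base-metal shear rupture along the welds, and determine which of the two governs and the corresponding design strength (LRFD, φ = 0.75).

φR_n ≈ 892 kN (weld metal governs)

t_e = 0.707 × 10 = 7.07 mm; L = 510 mm.
Weld metal: φR_n = 0.75 × 0.6 × 550 × 7.07 × 510 × 10⁻³ = 892.4 kN.
Base metal (shear rupture): φR_n = 0.75 × 0.6 × 410 × 12 × 510 × 10⁻³ = 1129 kN.
Governing: weld metal.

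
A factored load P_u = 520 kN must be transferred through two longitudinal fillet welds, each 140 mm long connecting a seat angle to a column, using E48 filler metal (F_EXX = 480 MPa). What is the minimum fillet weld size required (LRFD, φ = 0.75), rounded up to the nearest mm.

Total weld length L = 280 mm.
Required throat t_e = P_u / (φ × 0.6 F_EXX × L) = 520 / (0.75 × 0.6 × 480 × 280 × 10⁻³) = 8.598 mm.
Required leg w = t_e / 0.707 = 12.16 mm → use 13 mm.

w = 13 mm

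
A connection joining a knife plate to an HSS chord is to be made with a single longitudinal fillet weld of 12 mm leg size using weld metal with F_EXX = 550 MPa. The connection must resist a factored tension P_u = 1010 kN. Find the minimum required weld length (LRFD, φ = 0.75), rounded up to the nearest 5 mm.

L = 485 mm

Throat t_e = 0.707 × 12 = 8.484 mm.
φr_n = 0.75 × 0.6 × 550 × 8.484 × 10⁻³ = 2.1 kN/mm.
L_req = P_u / φr_n = 1010 / 2.1 = 481 mm total.
Round up → use L = 485 mm.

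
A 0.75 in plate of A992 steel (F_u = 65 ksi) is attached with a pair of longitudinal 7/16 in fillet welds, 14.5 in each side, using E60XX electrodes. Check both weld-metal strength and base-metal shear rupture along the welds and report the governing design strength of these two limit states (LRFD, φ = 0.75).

E60XX → F_EXX = 60 ksi.
t_e = 0.707 × 0.4375 = 0.3093 in; L = 29 in.
Weld metal: φR_n = 0.75 × 0.6 × 60 × 0.3093 × 29 = 242.2 kip.
Base metal (shear rupture): φR_n = 0.75 × 0.6 × 65 × 0.75 × 29 = 636.2 kip.
Governing: weld metal.

φR_n ≈ 242 kip (weld metal governs)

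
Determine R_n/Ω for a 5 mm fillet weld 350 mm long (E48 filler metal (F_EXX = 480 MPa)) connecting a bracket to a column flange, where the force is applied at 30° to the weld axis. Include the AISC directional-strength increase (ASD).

R_n/Ω ≈ 210 kN

t_e = 0.707 × 5 = 3.535 mm; A_we = 3.535 × 350 = 1237 mm².
Directional factor: 1.0 + 0.5 sin^1.5(30°) = 1.177.
F_nw = 0.6 × 480 × 1.177 = 338.9 MPa.
R_n/Ω = (338.9 × 1237) / 2.0 × 10⁻³ = 209.7 kN.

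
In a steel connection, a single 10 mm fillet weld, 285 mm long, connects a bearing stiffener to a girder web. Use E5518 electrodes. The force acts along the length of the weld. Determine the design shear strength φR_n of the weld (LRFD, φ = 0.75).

E55XX → F_EXX = 550 MPa.
Effective throat t_e = 0.707 × 10 = 7.07 mm.
Total length L = 285 mm; A_we = 7.07 × 285 = 2015 mm².
F_nw = 0.6 F_EXX = 0.6 × 550 = 330 MPa.
φR_n = 0.75 × 330 × 2015 × 10⁻³ = 498.7 kN.

φR_n ≈ 499 kN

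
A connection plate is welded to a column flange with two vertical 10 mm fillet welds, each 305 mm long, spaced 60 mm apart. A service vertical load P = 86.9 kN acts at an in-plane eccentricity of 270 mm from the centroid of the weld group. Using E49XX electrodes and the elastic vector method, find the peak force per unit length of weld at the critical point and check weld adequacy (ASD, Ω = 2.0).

f_max ≈ 732 N/mm; adequate

E49XX → F_EXX = 490 MPa.
Total weld length L_w = 610 mm. Treat welds as unit-width lines.
Polar moment about centroid: J = 2[d³/12 + d(b/2)²] = 2[305³/12 + 305×30²] = 5278000 mm³.
Direct shear f_v = P/L_w = 86.9×10³ / 610 = 142.5 N/mm (vertical).
Torsion M = P·e = 86.9×10³ × 270 = 23463000 N·mm.
Critical point at (x, y) = (30, 152.5) from centroid. f_tx = M·y/J = 678 N/mm; f_ty = M·x/J = 133.4 N/mm.
Resultant f_max = √[f_tx² + (f_v + f_ty)²] = √[678² + (142.5 + 133.4)²] = 731.9 N/mm.
Capacity per unit length: r_n/Ω = (1/2.0) × 0.6 × 490 × (0.707 × 10) = 1039 N/mm.
731.9 ≤ 1039 → adequate.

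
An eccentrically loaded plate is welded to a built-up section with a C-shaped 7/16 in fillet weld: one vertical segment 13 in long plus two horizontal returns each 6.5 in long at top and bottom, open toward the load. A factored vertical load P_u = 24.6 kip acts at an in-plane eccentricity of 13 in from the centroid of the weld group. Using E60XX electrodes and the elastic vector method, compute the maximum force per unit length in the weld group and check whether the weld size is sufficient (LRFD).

E60XX → F_EXX = 60 ksi.
Total weld length L_w = 26 in. Treat welds as unit-width lines.
Centroid: x̄ = 2×6.5×3.25 / 26 = 1.625 in from the vertical weld.
Polar moment about centroid: J = I_x + I_y = [13³/12 + 2×6.5×6.5²] + [13×1.625² + 2(6.5³/12 + 6.5×1.625²)] = 846.8 in³.
Direct shear f_v = P/L_w = 24.6 / 26 = 0.9462 kip/in (vertical).
Torsion M = P·e = 24.6 × 13 = 319.8 kip·in.
Critical point at (x, y) = (4.875, 6.5) from centroid. f_tx = M·y/J = 2.455 kip/in; f_ty = M·x/J = 1.841 kip/in.
Resultant f_max = √[f_tx² + (f_v + f_ty)²] = √[2.455² + (0.9462 + 1.841)²] = 3.714 kip/in.
Capacity per unit length: φr_n = 0.75 × 0.6 × 60 × (0.707 × 0.4375) = 8.351 kip/in.
3.714 ≤ 8.351 → adequate.

f_max ≈ 3.71 kip/in; adequate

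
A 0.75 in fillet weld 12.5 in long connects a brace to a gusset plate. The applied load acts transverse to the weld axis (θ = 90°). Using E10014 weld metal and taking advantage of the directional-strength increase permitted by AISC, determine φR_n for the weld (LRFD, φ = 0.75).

E100XX → F_EXX = 100 ksi.
t_e = 0.707 × 0.75 = 0.5302 in; A_we = 0.5302 × 12.5 = 6.628 in².
Directional factor: 1.0 + 0.5 sin^1.5(90°) = 1.5.
F_nw = 0.6 × 100 × 1.5 = 90 ksi.
φR_n = 0.75 × 90 × 6.628 = 447.4 kips.

φR_n ≈ 447 kips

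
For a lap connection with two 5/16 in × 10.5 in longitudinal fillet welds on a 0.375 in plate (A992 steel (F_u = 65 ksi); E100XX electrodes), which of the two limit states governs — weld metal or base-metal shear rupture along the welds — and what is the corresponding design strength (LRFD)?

φR_n ≈ 209 kips (weld metal governs)

E100XX → F_EXX = 100 ksi.
t_e = 0.707 × 0.3125 = 0.2209 in; L = 21 in.
Weld metal: φR_n = 0.75 × 0.6 × 100 × 0.2209 × 21 = 208.8 kips.
Base metal (shear rupture): φR_n = 0.75 × 0.6 × 65 × 0.375 × 21 = 230.3 kips.
Governing: weld metal.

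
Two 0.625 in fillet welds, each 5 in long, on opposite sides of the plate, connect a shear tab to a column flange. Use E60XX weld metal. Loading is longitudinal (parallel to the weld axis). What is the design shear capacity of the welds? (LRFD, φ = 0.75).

E60XX → F_EXX = 60 ksi.
Effective throat t_e = 0.707 × 0.625 = 0.4419 in.
Total length L = 10 in; A_we = 0.4419 × 10 = 4.419 in².
F_nw = 0.6 F_EXX = 0.6 × 60 = 36 ksi.
φR_n = 0.75 × 36 × 4.419 = 119.3 kips.

φR_n ≈ 119 kips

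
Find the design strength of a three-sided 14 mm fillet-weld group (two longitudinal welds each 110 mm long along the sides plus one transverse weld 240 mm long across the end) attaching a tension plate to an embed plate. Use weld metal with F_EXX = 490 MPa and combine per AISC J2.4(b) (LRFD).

φR_n ≈ 1190 kN

t_e = 0.707 × 14 = 9.898 mm.
R_nwl = 0.6 × 490 × 9.898 × 220 × 10⁻³ = 640.2 kN (longitudinal, 2 welds).
R_nwt = 0.6 × 490 × 9.898 × 240 × 10⁻³ = 698.4 kN (transverse, base value).
(i) R_nwl + R_nwt = 1339 kN; (ii) 0.85 R_nwl + 1.5 R_nwt = 1592 kN.
R_n = max = 1592 kN [governs: (ii)]; φR_n = 1194 kN.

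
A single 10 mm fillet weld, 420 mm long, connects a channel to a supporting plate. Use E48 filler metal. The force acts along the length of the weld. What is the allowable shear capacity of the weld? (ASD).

R_n/Ω ≈ 428 kN

E48XX → F_EXX = 480 MPa.
Effective throat t_e = 0.707 × 10 = 7.07 mm.
Total length L = 420 mm; A_we = 7.07 × 420 = 2969 mm².
F_nw = 0.6 F_EXX = 0.6 × 480 = 288 MPa.
R_n = 288 × 2969 × 10⁻³ = 855.2 kN; R_n/Ω = 855.2/2.0 = 427.6 kN.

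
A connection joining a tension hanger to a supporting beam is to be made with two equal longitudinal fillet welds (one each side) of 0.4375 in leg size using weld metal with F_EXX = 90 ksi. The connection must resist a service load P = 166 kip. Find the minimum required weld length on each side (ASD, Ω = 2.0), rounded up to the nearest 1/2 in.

L = 10 in on each side

Throat t_e = 0.707 × 0.4375 = 0.3093 in.
r_n/Ω = (0.6 × 90 × 0.3093) / 2.0 = 8.351 kip/in.
L_req = P / (r_n/Ω) = 166 / 8.351 = 19.88 in total.
Per side: 19.88 / 2 = 9.938 in.
Round up → use L = 10 in on each side.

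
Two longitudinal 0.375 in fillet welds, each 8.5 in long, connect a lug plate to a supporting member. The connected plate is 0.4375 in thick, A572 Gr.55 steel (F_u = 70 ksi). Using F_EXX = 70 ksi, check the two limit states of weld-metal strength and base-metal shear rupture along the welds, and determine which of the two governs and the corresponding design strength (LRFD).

t_e = 0.707 × 0.375 = 0.2651 in; L = 17 in.
Weld metal: φR_n = 0.75 × 0.6 × 70 × 0.2651 × 17 = 142 kips.
Base metal (shear rupture): φR_n = 0.75 × 0.6 × 70 × 0.4375 × 17 = 234.3 kips.
Governing: weld metal.

φR_n ≈ 142 kips (weld metal governs)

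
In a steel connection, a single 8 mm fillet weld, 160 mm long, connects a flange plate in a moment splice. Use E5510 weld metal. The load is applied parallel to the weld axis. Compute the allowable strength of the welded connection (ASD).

E55XX → F_EXX = 550 MPa.
Effective throat t_e = 0.707 × 8 = 5.656 mm.
Total length L = 160 mm; A_we = 5.656 × 160 = 905 mm².
F_nw = 0.6 F_EXX = 0.6 × 550 = 330 MPa.
R_n = 330 × 905 × 10⁻³ = 298.6 kN; R_n/Ω = 298.6/2.0 = 149.3 kN.

R_n/Ω ≈ 149 kN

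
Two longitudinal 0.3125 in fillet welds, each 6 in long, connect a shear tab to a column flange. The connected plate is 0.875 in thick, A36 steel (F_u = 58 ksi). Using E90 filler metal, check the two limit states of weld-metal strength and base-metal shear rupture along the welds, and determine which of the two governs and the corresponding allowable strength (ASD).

E90XX → F_EXX = 90 ksi.
t_e = 0.707 × 0.3125 = 0.2209 in; L = 12 in.
Weld metal: R_n/Ω = (1/2.0) × 0.6 × 90 × 0.2209 × 12 = 71.58 kips.
Base metal (shear rupture): R_n/Ω = (1/2.0) × 0.6 × 58 × 0.875 × 12 = 182.7 kips.
Governing: weld metal.

R_n/Ω ≈ 71.6 kips (weld metal governs)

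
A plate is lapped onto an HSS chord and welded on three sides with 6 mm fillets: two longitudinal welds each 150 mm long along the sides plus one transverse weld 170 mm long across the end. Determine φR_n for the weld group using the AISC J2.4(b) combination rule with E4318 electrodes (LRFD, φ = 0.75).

φR_n ≈ 419 kN

E43XX → F_EXX = 430 MPa.
t_e = 0.707 × 6 = 4.242 mm.
R_nwl = 0.6 × 430 × 4.242 × 300 × 10⁻³ = 328.3 kN (longitudinal, 2 welds).
R_nwt = 0.6 × 430 × 4.242 × 170 × 10⁻³ = 186.1 kN (transverse, base value).
(i) R_nwl + R_nwt = 514.4 kN; (ii) 0.85 R_nwl + 1.5 R_nwt = 558.2 kN.
R_n = max = 558.2 kN [governs: (ii)]; φR_n = 418.6 kN.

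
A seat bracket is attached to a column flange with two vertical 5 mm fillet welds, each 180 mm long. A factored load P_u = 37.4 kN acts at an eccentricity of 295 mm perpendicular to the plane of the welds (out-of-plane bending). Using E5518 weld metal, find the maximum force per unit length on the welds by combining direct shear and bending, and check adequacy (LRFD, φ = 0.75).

E55XX → F_EXX = 550 MPa.
L_w = 2 × 180 = 360 mm; section modulus (unit throat) S = 2 × L²/6 = 10800 mm².
Direct shear f_v = P/L_w = 37.4×10³/360 = 103.9 N/mm.
Moment M = P × e = 37.4×10³ × 295 = 11033000 N·mm; bending f_b = M/S = 1022 N/mm.
f_max = √(f_v² + f_b²) = √(103.9² + 1022²) = 1027 N/mm.
φr_n = 0.75 × 0.6 × 550 × (0.707 × 5) = 874.9 N/mm → NOT adequate.

f_max ≈ 1030 N/mm; NOT adequate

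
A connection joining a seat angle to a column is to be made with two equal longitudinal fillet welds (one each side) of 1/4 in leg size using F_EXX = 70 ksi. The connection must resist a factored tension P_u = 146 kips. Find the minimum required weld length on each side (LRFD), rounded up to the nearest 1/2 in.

L = 13.5 in on each side

Throat t_e = 0.707 × 0.25 = 0.1767 in.
φr_n = 0.75 × 0.6 × 70 × 0.1767 = 5.568 kips/in.
L_req = P_u / φr_n = 146 / 5.568 = 26.22 in total.
Per side: 26.22 / 2 = 13.11 in.
Round up → use L = 13.5 in on each side.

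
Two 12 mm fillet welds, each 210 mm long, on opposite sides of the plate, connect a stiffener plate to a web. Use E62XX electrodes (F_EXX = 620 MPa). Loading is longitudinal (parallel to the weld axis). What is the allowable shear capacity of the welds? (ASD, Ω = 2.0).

R_n/Ω ≈ 663 kN

Effective throat t_e = 0.707 × 12 = 8.484 mm.
Total length L = 420 mm; A_we = 8.484 × 420 = 3563 mm².
F_nw = 0.6 F_EXX = 0.6 × 620 = 372 MPa.
R_n = 372 × 3563 × 10⁻³ = 1326 kN; R_n/Ω = 1326/2.0 = 662.8 kN.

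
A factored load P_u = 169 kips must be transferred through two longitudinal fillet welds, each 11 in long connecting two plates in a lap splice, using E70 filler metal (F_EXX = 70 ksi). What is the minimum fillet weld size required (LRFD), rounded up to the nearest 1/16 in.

Total weld length L = 22 in.
Required throat t_e = P_u / (φ × 0.6 F_EXX × L) = 169 / (0.75 × 0.6 × 70 × 22) = 0.2439 in.
Required leg w = t_e / 0.707 = 0.3449 in → use 3/8 in.

w = 3/8 in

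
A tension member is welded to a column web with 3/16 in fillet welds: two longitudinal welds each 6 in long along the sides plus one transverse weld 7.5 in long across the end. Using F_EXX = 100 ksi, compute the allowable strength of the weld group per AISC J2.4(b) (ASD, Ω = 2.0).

R_n/Ω ≈ 85.3 kip

t_e = 0.707 × 0.1875 = 0.1326 in.
R_nwl = 0.6 × 100 × 0.1326 × 12 = 95.45 kip (longitudinal, 2 welds).
R_nwt = 0.6 × 100 × 0.1326 × 7.5 = 59.65 kip (transverse, base value).
(i) R_nwl + R_nwt = 155.1 kip; (ii) 0.85 R_nwl + 1.5 R_nwt = 170.6 kip.
R_n = max = 170.6 kip [governs: (ii)]; R_n/Ω = 85.3 kip.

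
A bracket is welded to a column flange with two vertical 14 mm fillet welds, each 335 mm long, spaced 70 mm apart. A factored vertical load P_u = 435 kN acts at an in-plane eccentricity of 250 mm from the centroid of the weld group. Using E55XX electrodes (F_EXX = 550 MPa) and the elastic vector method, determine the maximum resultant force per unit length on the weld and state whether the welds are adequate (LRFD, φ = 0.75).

Total weld length L_w = 670 mm. Treat welds as unit-width lines.
Polar moment about centroid: J = 2[d³/12 + d(b/2)²] = 2[335³/12 + 335×35²] = 7087000 mm³.
Direct shear f_v = P/L_w = 435×10³ / 670 = 649.3 N/mm (vertical).
Torsion M = P·e = 435×10³ × 250 = 108750000 N·mm.
Critical point at (x, y) = (35, 167.5) from centroid. f_tx = M·y/J = 2570 N/mm; f_ty = M·x/J = 537.1 N/mm.
Resultant f_max = √[f_tx² + (f_v + f_ty)²] = √[2570² + (649.3 + 537.1)²] = 2831 N/mm.
Capacity per unit length: φr_n = 0.75 × 0.6 × 550 × (0.707 × 14) = 2450 N/mm.
2831 > 2450 → NOT adequate.

f_max ≈ 2830 N/mm; NOT adequate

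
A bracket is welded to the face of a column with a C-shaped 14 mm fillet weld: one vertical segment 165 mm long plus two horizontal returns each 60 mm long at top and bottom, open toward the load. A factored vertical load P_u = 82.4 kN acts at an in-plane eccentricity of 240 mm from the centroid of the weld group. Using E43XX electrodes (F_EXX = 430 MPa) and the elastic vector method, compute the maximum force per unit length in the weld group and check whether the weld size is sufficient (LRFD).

f_max ≈ 1620 N/mm; adequate

Total weld length L_w = 285 mm. Treat welds as unit-width lines.
Centroid: x̄ = 2×60×30 / 285 = 12.63 mm from the vertical weld.
Polar moment about centroid: J = I_x + I_y = [165³/12 + 2×60×82.5²] + [165×12.63² + 2(60³/12 + 60×17.37²)] = 1290000 mm³.
Direct shear f_v = P/L_w = 82.4×10³ / 285 = 289.1 N/mm (vertical).
Torsion M = P·e = 82.4×10³ × 240 = 19776000 N·mm.
Critical point at (x, y) = (47.37, 82.5) from centroid. f_tx = M·y/J = 1265 N/mm; f_ty = M·x/J = 726.4 N/mm.
Resultant f_max = √[f_tx² + (f_v + f_ty)²] = √[1265² + (289.1 + 726.4)²] = 1622 N/mm.
Capacity per unit length: φr_n = 0.75 × 0.6 × 430 × (0.707 × 14) = 1915 N/mm.
1622 ≤ 1915 → adequate.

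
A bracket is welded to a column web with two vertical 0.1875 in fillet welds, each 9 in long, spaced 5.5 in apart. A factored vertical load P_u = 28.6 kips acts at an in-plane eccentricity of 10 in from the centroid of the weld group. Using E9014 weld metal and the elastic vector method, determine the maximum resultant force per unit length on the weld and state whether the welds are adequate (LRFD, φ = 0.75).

E90XX → F_EXX = 90 ksi.
Total weld length L_w = 18 in. Treat welds as unit-width lines.
Polar moment about centroid: J = 2[d³/12 + d(b/2)²] = 2[9³/12 + 9×2.75²] = 257.6 in³.
Direct shear f_v = P/L_w = 28.6 / 18 = 1.589 kip/in (vertical).
Torsion M = P·e = 28.6 × 10 = 286 kip·in.
Critical point at (x, y) = (2.75, 4.5) from centroid. f_tx = M·y/J = 4.996 kip/in; f_ty = M·x/J = 3.053 kip/in.
Resultant f_max = √[f_tx² + (f_v + f_ty)²] = √[4.996² + (1.589 + 3.053)²] = 6.819 kip/in.
Capacity per unit length: φr_n = 0.75 × 0.6 × 90 × (0.707 × 0.1875) = 5.369 kip/in.
6.819 > 5.369 → NOT adequate.

f_max ≈ 6.82 kip/in; NOT adequate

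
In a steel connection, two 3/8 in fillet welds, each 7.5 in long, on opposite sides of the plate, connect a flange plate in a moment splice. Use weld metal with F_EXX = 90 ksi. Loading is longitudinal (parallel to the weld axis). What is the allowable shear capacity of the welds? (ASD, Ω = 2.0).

R_n/Ω ≈ 107 kip

Effective throat t_e = 0.707 × 0.375 = 0.2651 in.
Total length L = 15 in; A_we = 0.2651 × 15 = 3.977 in².
F_nw = 0.6 F_EXX = 0.6 × 90 = 54 ksi.
R_n = 54 × 3.977 = 214.8 kip; R_n/Ω = 214.8/2.0 = 107.4 kip.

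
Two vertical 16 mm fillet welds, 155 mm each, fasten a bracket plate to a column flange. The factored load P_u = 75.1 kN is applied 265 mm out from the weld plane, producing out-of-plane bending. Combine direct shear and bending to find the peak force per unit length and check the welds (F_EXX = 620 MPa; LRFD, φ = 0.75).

L_w = 2 × 155 = 310 mm; section modulus (unit throat) S = 2 × L²/6 = 8008 mm².
Direct shear f_v = P/L_w = 75.1×10³/310 = 242.3 N/mm.
Moment M = P × e = 75.1×10³ × 265 = 19902000 N·mm; bending f_b = M/S = 2485 N/mm.
f_max = √(f_v² + f_b²) = √(242.3² + 2485²) = 2497 N/mm.
φr_n = 0.75 × 0.6 × 620 × (0.707 × 16) = 3156 N/mm → adequate.

f_max ≈ 2500 N/mm; adequate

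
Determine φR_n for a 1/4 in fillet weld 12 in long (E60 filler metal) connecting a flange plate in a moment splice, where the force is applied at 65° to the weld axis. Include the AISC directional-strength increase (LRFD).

φR_n ≈ 82 kip

E60XX → F_EXX = 60 ksi.
t_e = 0.707 × 0.25 = 0.1767 in; A_we = 0.1767 × 12 = 2.121 in².
Directional factor: 1.0 + 0.5 sin^1.5(65°) = 1.431.
F_nw = 0.6 × 60 × 1.431 = 51.53 ksi.
φR_n = 0.75 × 51.53 × 2.121 = 81.97 kip.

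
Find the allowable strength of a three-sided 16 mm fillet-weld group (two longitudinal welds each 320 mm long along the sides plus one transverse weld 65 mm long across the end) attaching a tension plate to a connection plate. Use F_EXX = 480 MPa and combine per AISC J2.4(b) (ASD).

t_e = 0.707 × 16 = 11.31 mm.
R_nwl = 0.6 × 480 × 11.31 × 640 × 10⁻³ = 2085 kN (longitudinal, 2 welds).
R_nwt = 0.6 × 480 × 11.31 × 65 × 10⁻³ = 211.8 kN (transverse, base value).
(i) R_nwl + R_nwt = 2297 kN; (ii) 0.85 R_nwl + 1.5 R_nwt = 2090 kN.
R_n = max = 2297 kN [governs: (i)]; R_n/Ω = 1148 kN.

R_n/Ω ≈ 1150 kN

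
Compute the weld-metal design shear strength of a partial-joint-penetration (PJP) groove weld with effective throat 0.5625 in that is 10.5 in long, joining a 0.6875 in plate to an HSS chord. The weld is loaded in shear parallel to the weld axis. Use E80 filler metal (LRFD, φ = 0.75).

φR_n ≈ 213 kip

E80XX → F_EXX = 80 ksi.
Effective throat (given) t_e = 0.5625 in.
A_we = 0.5625 × 10.5 = 5.906 in².
F_nw = 0.6 F_EXX = 48 ksi.
φR_n = 0.75 × 48 × 5.906 = 212.6 kip.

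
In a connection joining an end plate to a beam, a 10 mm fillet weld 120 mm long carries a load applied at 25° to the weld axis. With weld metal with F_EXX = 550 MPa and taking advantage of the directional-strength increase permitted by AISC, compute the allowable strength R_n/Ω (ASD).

R_n/Ω ≈ 159 kN

t_e = 0.707 × 10 = 7.07 mm; A_we = 7.07 × 120 = 848.4 mm².
Directional factor: 1.0 + 0.5 sin^1.5(25°) = 1.137.
F_nw = 0.6 × 550 × 1.137 = 375.3 MPa.
R_n/Ω = (375.3 × 848.4) / 2.0 × 10⁻³ = 159.2 kN.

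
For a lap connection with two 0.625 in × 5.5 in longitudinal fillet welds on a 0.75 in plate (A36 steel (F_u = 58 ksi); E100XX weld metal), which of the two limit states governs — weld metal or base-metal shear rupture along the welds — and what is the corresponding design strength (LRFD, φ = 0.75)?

φR_n ≈ 215 kip (base-metal shear rupture governs)

E100XX → F_EXX = 100 ksi.
t_e = 0.707 × 0.625 = 0.4419 in; L = 11 in.
Weld metal: φR_n = 0.75 × 0.6 × 100 × 0.4419 × 11 = 218.7 kip.
Base metal (shear rupture): φR_n = 0.75 × 0.6 × 58 × 0.75 × 11 = 215.3 kip.
Governing: base-metal shear rupture.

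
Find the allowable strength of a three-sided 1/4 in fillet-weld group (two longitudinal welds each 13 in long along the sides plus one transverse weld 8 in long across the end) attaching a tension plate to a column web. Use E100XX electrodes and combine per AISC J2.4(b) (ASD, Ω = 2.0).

R_n/Ω ≈ 181 kips

E100XX → F_EXX = 100 ksi.
t_e = 0.707 × 0.25 = 0.1767 in.
R_nwl = 0.6 × 100 × 0.1767 × 26 = 275.7 kips (longitudinal, 2 welds).
R_nwt = 0.6 × 100 × 0.1767 × 8 = 84.84 kips (transverse, base value).
(i) R_nwl + R_nwt = 360.6 kips; (ii) 0.85 R_nwl + 1.5 R_nwt = 361.6 kips.
R_n = max = 361.6 kips [governs: (ii)]; R_n/Ω = 180.8 kips.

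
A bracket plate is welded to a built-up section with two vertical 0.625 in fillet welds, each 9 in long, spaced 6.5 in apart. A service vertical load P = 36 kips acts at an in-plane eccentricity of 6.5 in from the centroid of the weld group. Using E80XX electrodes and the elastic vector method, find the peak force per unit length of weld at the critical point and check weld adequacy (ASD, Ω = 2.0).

E80XX → F_EXX = 80 ksi.
Total weld length L_w = 18 in. Treat welds as unit-width lines.
Polar moment about centroid: J = 2[d³/12 + d(b/2)²] = 2[9³/12 + 9×3.25²] = 311.6 in³.
Direct shear f_v = P/L_w = 36 / 18 = 2 kip/in (vertical).
Torsion M = P·e = 36 × 6.5 = 234 kip·in.
Critical point at (x, y) = (3.25, 4.5) from centroid. f_tx = M·y/J = 3.379 kip/in; f_ty = M·x/J = 2.44 kip/in.
Resultant f_max = √[f_tx² + (f_v + f_ty)²] = √[3.379² + (2 + 2.44)²] = 5.58 kip/in.
Capacity per unit length: r_n/Ω = (1/2.0) × 0.6 × 80 × (0.707 × 0.625) = 10.6 kip/in.
5.58 ≤ 10.6 → adequate.

f_max ≈ 5.58 kip/in; adequate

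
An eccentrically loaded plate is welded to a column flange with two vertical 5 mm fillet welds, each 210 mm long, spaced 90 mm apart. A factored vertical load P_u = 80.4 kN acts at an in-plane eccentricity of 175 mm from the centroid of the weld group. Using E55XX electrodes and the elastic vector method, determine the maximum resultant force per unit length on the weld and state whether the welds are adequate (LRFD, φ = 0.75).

f_max ≈ 767 N/mm; adequate

E55XX → F_EXX = 550 MPa.
Total weld length L_w = 420 mm. Treat welds as unit-width lines.
Polar moment about centroid: J = 2[d³/12 + d(b/2)²] = 2[210³/12 + 210×45²] = 2394000 mm³.
Direct shear f_v = P/L_w = 80.4×10³ / 420 = 191.4 N/mm (vertical).
Torsion M = P·e = 80.4×10³ × 175 = 14070000 N·mm.
Critical point at (x, y) = (45, 105) from centroid. f_tx = M·y/J = 617.1 N/mm; f_ty = M·x/J = 264.5 N/mm.
Resultant f_max = √[f_tx² + (f_v + f_ty)²] = √[617.1² + (191.4 + 264.5)²] = 767.2 N/mm.
Capacity per unit length: φr_n = 0.75 × 0.6 × 550 × (0.707 × 5) = 874.9 N/mm.
767.2 ≤ 874.9 → adequate.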